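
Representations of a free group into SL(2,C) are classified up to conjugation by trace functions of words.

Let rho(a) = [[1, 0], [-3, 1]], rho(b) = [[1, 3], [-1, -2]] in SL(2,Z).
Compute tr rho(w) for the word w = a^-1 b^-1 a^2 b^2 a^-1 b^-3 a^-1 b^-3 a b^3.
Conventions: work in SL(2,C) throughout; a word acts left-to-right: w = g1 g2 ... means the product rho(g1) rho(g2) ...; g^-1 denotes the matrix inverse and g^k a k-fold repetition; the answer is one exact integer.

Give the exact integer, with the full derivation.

-325

rho(a^-1) = [[1, 0], [3, 1]]
... * rho(b^-1) = [[-2, -3], [1, 1]]  ->  [[-2, -3], [-5, -8]]
... * rho(a) = [[1, 0], [-3, 1]]  ->  [[7, -3], [19, -8]]
... * rho(a) = [[1, 0], [-3, 1]]  ->  [[16, -3], [43, -8]]
... * rho(b) = [[1, 3], [-1, -2]]  ->  [[19, 54], [51, 145]]
... * rho(b) = [[1, 3], [-1, -2]]  ->  [[-35, -51], [-94, -137]]
... * rho(a^-1) = [[1, 0], [3, 1]]  ->  [[-188, -51], [-505, -137]]
... * rho(b^-1) = [[-2, -3], [1, 1]]  ->  [[325, 513], [873, 1378]]
... * rho(b^-1) = [[-2, -3], [1, 1]]  ->  [[-137, -462], [-368, -1241]]
... * rho(b^-1) = [[-2, -3], [1, 1]]  ->  [[-188, -51], [-505, -137]]
... * rho(a^-1) = [[1, 0], [3, 1]]  ->  [[-341, -51], [-916, -137]]
... * rho(b^-1) = [[-2, -3], [1, 1]]  ->  [[631, 972], [1695, 2611]]
... * rho(b^-1) = [[-2, -3], [1, 1]]  ->  [[-290, -921], [-779, -2474]]
... * rho(b^-1) = [[-2, -3], [1, 1]]  ->  [[-341, -51], [-916, -137]]
... * rho(a) = [[1, 0], [-3, 1]]  ->  [[-188, -51], [-505, -137]]
... * rho(b) = [[1, 3], [-1, -2]]  ->  [[-137, -462], [-368, -1241]]
... * rho(b) = [[1, 3], [-1, -2]]  ->  [[325, 513], [873, 1378]]
... * rho(b) = [[1, 3], [-1, -2]]  ->  [[-188, -51], [-505, -137]]
tr = -188 + -137 = -325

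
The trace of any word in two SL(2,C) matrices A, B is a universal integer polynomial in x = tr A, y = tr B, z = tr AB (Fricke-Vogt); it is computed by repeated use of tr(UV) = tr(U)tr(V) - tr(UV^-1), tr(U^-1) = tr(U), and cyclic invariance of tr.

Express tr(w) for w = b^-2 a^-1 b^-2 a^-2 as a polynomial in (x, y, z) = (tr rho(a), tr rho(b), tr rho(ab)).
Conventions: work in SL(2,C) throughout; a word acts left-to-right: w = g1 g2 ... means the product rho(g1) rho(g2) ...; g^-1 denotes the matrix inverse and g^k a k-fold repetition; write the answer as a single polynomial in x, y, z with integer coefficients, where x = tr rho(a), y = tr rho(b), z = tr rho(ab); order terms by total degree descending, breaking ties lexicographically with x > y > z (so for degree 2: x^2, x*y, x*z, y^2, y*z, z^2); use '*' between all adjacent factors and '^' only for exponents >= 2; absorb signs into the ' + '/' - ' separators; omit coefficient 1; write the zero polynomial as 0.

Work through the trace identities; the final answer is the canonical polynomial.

use: trace(a^-1) = trace(a) = x
apply: trace(a^-2) = trace(a^-1) trace(a) - trace(1)   [inverse elimination on a] = x^2 - 2
use: trace(a^-1 b) = trace(b) trace(a) - trace(b a)   [inverse elimination on a] = x*y - z
use: trace(a^-2 b) = trace(a^-1 b) trace(a) - trace(a^-1 b a)   [inverse elimination on a] = x^2*y - x*z - y
apply: trace(a^-1 b^-1 a^-1) = trace(a^-2) trace(b) - trace(a^-2 b)   [inverse elimination on b] = x*z - y
use: trace(b a b) = trace(b) trace(a b) - trace(a)   [square of b] = y*z - x
trace(b a b a) = trace(b a) trace(b a) - trace(1)   [split at a repeated b] = z^2 - 2
apply: trace(a b a^-1 b) = trace(b a b) trace(a) - trace(b a b a)   [inverse elimination on a] = x*y*z - x^2 - z^2 + 2
use: trace(b a^-1 b^-1 a) = trace(a b a^-1) trace(b) - trace(a b a^-1 b)   [inverse elimination on b] = -x*y*z + x^2 + y^2 + z^2 - 2
trace(a^-1 b^-1 a^-1 b) = trace(b a^-1 b^-1) trace(a) - trace(b a^-1 b^-1 a)   [inverse elimination on a] = x*y*z - y^2 - z^2 + 2
trace(a^-1 b^-1 a^-1 b^-1) = trace(a^-1 b^-1 a^-1) trace(b) - trace(a^-1 b^-1 a^-1 b)   [inverse elimination on b] = z^2 - 2
apply: trace(a^-1 b^-1 a^-1 b^-2) = trace(a^-1 b^-1 a^-1 b^-1) trace(b) - trace(a^-1 b^-1 a^-1)   [inverse elimination on b] = y*z^2 - x*z - y
apply: trace(b^-2) = trace(b^-1) trace(b) - trace(1)   [inverse elimination on b] = y^2 - 2
use: trace(b^-3) = trace(b^-2) trace(b) - trace(b^-1)   [inverse elimination on b] = y^3 - 3*y
trace(b^-2 a) = trace(b^-1 a) trace(b) - trace(b^-1 a b)   [inverse elimination on b] = x*y^2 - y*z - x
use: trace(b^-3 a) = trace(b^-2 a) trace(b) - trace(b^-2 a b)   [inverse elimination on b] = x*y^3 - y^2*z - 2*x*y + z
use: trace(b^-1 a^-1 b^-2) = trace(b^-3) trace(a) - trace(b^-3 a)   [inverse elimination on a] = y^2*z - x*y - z
use: trace(a^-1 b^-2 a^-2 b^-1) = trace(a^-1 b^-1 a^-1 b^-2) trace(a) - trace(a^-1 b^-1 a^-1 b^-2 a)   [inverse elimination on a] = x*y*z^2 - x^2*z - y^2*z + z
trace(a^-3 b^-1) = trace(a^-1 b^-1 a^-1) trace(a) - trace(a^-1 b^-1)   [inverse elimination on a] = x^2*z - x*y - z
trace(a^-3) = trace(a^-2) trace(a) - trace(a^-1)   [inverse elimination on a] = x^3 - 3*x
trace(a^-1 b^-2 a^-2) = trace(a^-3 b^-1) trace(b) - trace(a^-3)   [inverse elimination on b] = x^2*y*z - x^3 - x*y^2 - y*z + 3*x
trace(b^-2 a^-1 b^-2 a^-2) = trace(a^-1 b^-2 a^-2 b^-1) trace(b) - trace(a^-1 b^-2 a^-2)   [inverse elimination on b] = x*y^2*z^2 - 2*x^2*y*z - y^3*z + x^3 + x*y^2 + 2*y*z - 3*x

x*y^2*z^2 - 2*x^2*y*z - y^3*z + x^3 + x*y^2 + 2*y*z - 3*x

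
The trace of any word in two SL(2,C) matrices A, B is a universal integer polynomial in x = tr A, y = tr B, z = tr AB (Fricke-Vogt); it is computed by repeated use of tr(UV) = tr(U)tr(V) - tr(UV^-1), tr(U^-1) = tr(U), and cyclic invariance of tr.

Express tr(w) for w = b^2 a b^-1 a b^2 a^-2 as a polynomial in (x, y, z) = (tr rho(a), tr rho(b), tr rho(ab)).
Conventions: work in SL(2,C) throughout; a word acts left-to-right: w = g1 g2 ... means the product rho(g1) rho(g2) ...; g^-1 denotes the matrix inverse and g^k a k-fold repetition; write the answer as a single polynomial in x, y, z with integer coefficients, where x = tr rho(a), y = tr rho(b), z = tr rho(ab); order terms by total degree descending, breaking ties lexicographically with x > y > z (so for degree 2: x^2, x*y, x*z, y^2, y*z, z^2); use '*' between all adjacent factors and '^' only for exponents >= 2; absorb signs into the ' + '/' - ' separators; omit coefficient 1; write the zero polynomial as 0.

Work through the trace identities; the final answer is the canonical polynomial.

x^3*y^4*z - x^4*y^3 - x^2*y^5 - 2*x^2*y^3*z^2 + x^3*y^2*z + x*y^2*z^3 + 5*x^2*y^3 + y^5 + y^3*z^2 - 2*x*y^2*z - 2*x^2*y - 5*y^3 - 2*y*z^2 + 5*y

use: trace(a^2 b) = trace(a) trace(b a) - trace(b)  (reduce the a square) = x*z - y
apply: trace(a^2) = trace(a) trace(a) - trace(1)  (reduce the a square) = x^2 - 2
trace(a^2 b^2) = trace(b) trace(a^2 b) - trace(a^2)  (reduce the b square) = x*y*z - x^2 - y^2 + 2
trace(b^2 a^2 b) = trace(b) trace(a^2 b^2) - trace(a^2 b)  (reduce the b square) = x*y^2*z - x^2*y - y^3 - x*z + 3*y
trace(b^2 a^2 b^2) = trace(b) trace(b^2 a^2 b) - trace(b^2 a^2)  (reduce the b square) = x*y^3*z - x^2*y^2 - y^4 - 2*x*y*z + x^2 + 4*y^2 - 2
trace(a b a b) = trace(a b) trace(a b) - trace(1)  (split on a) = z^2 - 2
apply: trace(a b^2 a b) = trace(b) trace(a b a b) - trace(a b a)  (reduce the b square) = y*z^2 - x*z - y
apply: trace(b^2 a b^2 a) = trace(b) trace(a b^2 a b) - trace(a b^2 a)  (reduce the b square) = y^2*z^2 - 2*x*y*z + x^2 - 2
apply: trace(b a b) = trace(b) trace(a b) - trace(a)  (reduce the b square) = y*z - x
trace(a b^3) = trace(b) trace(b a b) - trace(b a)  (reduce the b square) = y^2*z - x*y - z
trace(b^2 a b^2) = trace(b) trace(a b^3) - trace(a b^2)  (reduce the b square) = y^3*z - x*y^2 - 2*y*z + x
trace(b^2 a^2 b^2 a) = trace(a) trace(b^2 a b^2 a) - trace(b^2 a b^2)  (reduce the a square) = x*y^2*z^2 - 2*x^2*y*z - y^3*z + x^3 + x*y^2 + 2*y*z - 3*x
apply: trace(a b^2 a^-1 b^2 a) = trace(b^2 a^2 b^2) trace(a) - trace(b^2 a^2 b^2 a)  (eliminate a^-1) = x^2*y^3*z - x^3*y^2 - x*y^4 - x*y^2*z^2 + y^3*z + 3*x*y^2 - 2*y*z + x
use: trace(b^2 a b a b) = trace(b) trace(b a b a b) - trace(b a b a)  (reduce the b square) = y^2*z^2 - x*y*z - y^2 - z^2 + 2
apply: trace(b^2 a b a b^2) = trace(b) trace(b^2 a b a b) - trace(b^2 a b a)  (reduce the b square) = y^3*z^2 - x*y^2*z - y^3 - 2*y*z^2 + x*z + 3*y
trace(a b a b a b) = trace(b a) trace(b a b a) - trace(b^-1 a^-1)  (split on b) = z^3 - 3*z
trace(a b a b a) = trace(a) trace(b a b a) - trace(b a b)  (reduce the a square) = x*z^2 - y*z - x
trace(a b a b^2 a b) = trace(b) trace(a b a b a b) - trace(a b a b a)  (reduce the b square) = y*z^3 - x*z^2 - 2*y*z + x
apply: trace(a^2 b a) = trace(a) trace(b a^2) - trace(b a)  (reduce the a square) = x^2*z - x*y - z
trace(a b a b^2 a) = trace(b) trace(a^2 b a b) - trace(a^2 b a)  (reduce the b square) = x*y*z^2 - x^2*z - y^2*z + z
trace(b^2 a b a b^2 a) = trace(b) trace(a b a b^2 a b) - trace(a b a b^2 a)  (reduce the b square) = y^2*z^3 - 2*x*y*z^2 + x^2*z - y^2*z + x*y - z
apply: trace(a b^2 a^-1 b^2 a b) = trace(b^2 a b a b^2) trace(a) - trace(b^2 a b a b^2 a)  (eliminate a^-1) = x*y^3*z^2 - x^2*y^2*z - y^2*z^3 - x*y^3 + y^2*z + 2*x*y + z
trace(a^-1 b^2 a b^-1 a b^2) = trace(a b^2 a^-1 b^2 a) trace(b) - trace(a b^2 a^-1 b^2 a b)  (eliminate b^-1) = x^2*y^4*z - x^3*y^3 - x*y^5 - 2*x*y^3*z^2 + x^2*y^2*z + y^4*z + y^2*z^3 + 4*x*y^3 - 3*y^2*z - x*y - z
apply: trace(b^2 a b^-1 a b^2) = trace(a b^4 a) trace(b) - trace(a b^4 a b)  (eliminate b^-1) = x*y^4*z - x^2*y^3 - y^5 - y^3*z^2 - x*y^2*z + x^2*y + 5*y^3 + 2*y*z^2 - x*z - 5*y
use: trace(b^2 a b^-1 a b^2 a^-2) = trace(a^-1 b^2 a b^-1 a b^2) trace(a) - trace(a^-1 b^2 a b^-1 a b^2 a)  (eliminate a^-1) = x^3*y^4*z - x^4*y^3 - x^2*y^5 - 2*x^2*y^3*z^2 + x^3*y^2*z + x*y^2*z^3 + 5*x^2*y^3 + y^5 + y^3*z^2 - 2*x*y^2*z - 2*x^2*y - 5*y^3 - 2*y*z^2 + 5*y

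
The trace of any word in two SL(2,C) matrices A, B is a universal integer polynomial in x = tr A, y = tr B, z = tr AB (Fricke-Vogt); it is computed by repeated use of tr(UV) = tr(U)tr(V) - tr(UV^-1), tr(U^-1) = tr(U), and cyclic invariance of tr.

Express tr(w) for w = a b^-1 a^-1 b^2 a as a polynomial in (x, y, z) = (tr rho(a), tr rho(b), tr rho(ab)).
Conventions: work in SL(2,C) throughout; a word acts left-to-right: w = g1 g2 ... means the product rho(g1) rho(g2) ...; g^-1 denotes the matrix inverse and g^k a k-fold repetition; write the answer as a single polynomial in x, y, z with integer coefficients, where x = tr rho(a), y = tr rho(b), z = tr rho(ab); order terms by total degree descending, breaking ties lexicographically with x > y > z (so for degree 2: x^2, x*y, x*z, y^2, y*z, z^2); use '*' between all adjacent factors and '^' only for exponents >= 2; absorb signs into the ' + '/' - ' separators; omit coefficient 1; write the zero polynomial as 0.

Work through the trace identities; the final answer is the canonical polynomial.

-x^2*y^2*z + x^3*y + x*y^3 + x*y*z^2 - 4*x*y + z

trace(b a^2) = trace(a) * trace(b a) - trace(b)   [square of a] = x*z - y
trace(a^3 b) = trace(a) * trace(b a^2) - trace(b a)   [square of a] = x^2*z - x*y - z
next, trace(a^2) = trace(a) * trace(a) - trace(1)   [square of a] = x^2 - 2
trace(a^3) = trace(a) * trace(a^2) - trace(a)   [square of a] = x^3 - 3*x
next, trace(a b^2 a^2) = trace(b) * trace(a^3 b) - trace(a^3)   [square of b] = x^2*y*z - x^3 - x*y^2 - y*z + 3*x
next, trace(b a b a) = trace(a b) * trace(a b) - trace(1)   [split at a repeated a] = z^2 - 2
trace(b a b) = trace(b) * trace(a b) - trace(a)   [square of b] = y*z - x
trace(a^2 b a b) = trace(a) * trace(b a b a) - trace(b a b)   [square of a] = x*z^2 - y*z - x
trace(a b^2 a^2 b) = trace(b) * trace(a^2 b a b) - trace(a^2 b a)   [square of b] = x*y*z^2 - x^2*z - y^2*z + z
trace(b^2 a^2 b^-1 a) = trace(a b^2 a^2) * trace(b) - trace(a b^2 a^2 b)   [inverse elimination on b] = x^2*y^2*z - x^3*y - x*y^3 - x*y*z^2 + x^2*z + 3*x*y - z
trace(a b^-1 a^-1 b^2 a) = trace(b^2 a^2 b^-1) * trace(a) - trace(b^2 a^2 b^-1 a)   [inverse elimination on a] = -x^2*y^2*z + x^3*y + x*y^3 + x*y*z^2 - 4*x*y + z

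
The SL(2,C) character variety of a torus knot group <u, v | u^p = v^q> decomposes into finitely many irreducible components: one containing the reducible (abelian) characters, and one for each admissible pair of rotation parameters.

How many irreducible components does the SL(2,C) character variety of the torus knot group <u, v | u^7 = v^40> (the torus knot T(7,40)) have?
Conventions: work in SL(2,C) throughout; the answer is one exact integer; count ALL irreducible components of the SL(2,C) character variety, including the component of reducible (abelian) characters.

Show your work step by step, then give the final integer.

118

For T(7,40): irreducibility forces the central element u^7 = v^40 to one of +I, -I.
On an irreducible component, tr(u) is locked at 2*cos(pi*alpha/7) for some alpha in 1..6, and tr(v) at 2*cos(pi*beta/40) for some beta in 1..39.
The two central values (-1)^alpha I and (-1)^beta I must be the same matrix, so alpha and beta share a parity.
count pairs: odd alpha (3 choices) x odd beta (20), plus even alpha (3) x even beta (19): 3*20 + 3*19 = 117.
That is 117 components of irreducible characters, and with the reducible (abelian) component the total is 118.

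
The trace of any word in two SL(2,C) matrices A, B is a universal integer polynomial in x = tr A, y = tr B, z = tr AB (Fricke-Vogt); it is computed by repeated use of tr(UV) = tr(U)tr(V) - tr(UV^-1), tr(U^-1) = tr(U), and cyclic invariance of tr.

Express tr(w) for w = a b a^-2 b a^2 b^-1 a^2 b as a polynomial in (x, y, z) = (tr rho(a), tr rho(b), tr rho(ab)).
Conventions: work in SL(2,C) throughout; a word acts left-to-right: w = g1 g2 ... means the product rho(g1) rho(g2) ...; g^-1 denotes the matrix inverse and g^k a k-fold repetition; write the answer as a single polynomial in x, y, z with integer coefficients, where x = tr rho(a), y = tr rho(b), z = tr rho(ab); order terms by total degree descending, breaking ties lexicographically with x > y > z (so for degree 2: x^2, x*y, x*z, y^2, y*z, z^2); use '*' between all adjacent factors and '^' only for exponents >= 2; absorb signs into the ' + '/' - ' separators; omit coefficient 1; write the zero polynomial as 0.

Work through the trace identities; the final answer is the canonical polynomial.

x^5*y^2*z^2 - x^6*y*z - x^4*y^3*z - 2*x^4*y*z^3 + x^5*z^2 + x^3*z^4 + 5*x^4*y*z + x^2*y^3*z + x^2*y*z^3 - 4*x^3*z^2 - 3*x^2*y*z - x^3 - x*y^2 - y*z + 3*x

so tr(b a b a) = tr(a b)*tr(a b) - tr(1)  (split on a) = z^2 - 2
tr(b a b) = tr(b)*tr(a b) - tr(a)  (reduce the b square) = y*z - x
tr(a b a b a) = tr(a)*tr(b a b a) - tr(b a b)  (reduce the a square) = x*z^2 - y*z - x
tr(a^3 b a b) = tr(a)*tr(a b a b a) - tr(a b a b)  (reduce the a square) = x^2*z^2 - x*y*z - x^2 - z^2 + 2
so tr(a b a) = tr(a)*tr(b a) - tr(b)  (reduce the a square) = x*z - y
so tr(a^2 b a) = tr(a)*tr(a b a) - tr(a b)  (reduce the a square) = x^2*z - x*y - z
so tr(a^3 b a) = tr(a)*tr(a^2 b a) - tr(a^2 b)  (reduce the a square) = x^3*z - x^2*y - 2*x*z + y
reduce: tr(a^2 b a b^2 a) = tr(b)*tr(a^3 b a b) - tr(a^3 b a)  (reduce the b square) = x^2*y*z^2 - x^3*z - x*y^2*z - y*z^2 + 2*x*z + y
reduce: tr(a^2 b a b^2) = tr(b)*tr(a^2 b a b) - tr(a^2 b a)  (reduce the b square) = x*y*z^2 - x^2*z - y^2*z + z
so tr(b a^4 b a b) = tr(a)*tr(a^2 b a b^2 a) - tr(a^2 b a b^2)  (reduce the a square) = x^3*y*z^2 - x^4*z - x^2*y^2*z - 2*x*y*z^2 + 3*x^2*z + y^2*z + x*y - z
tr(b a b a b a) = tr(a b)*tr(a b a b) - tr(a^-1 b^-1)  (split on a) = z^3 - 3*z
tr(b a b a b) = tr(b)*tr(a b a b) - tr(a b a)  (reduce the b square) = y*z^2 - x*z - y
tr(a b a b a b a) = tr(a)*tr(b a b a b a) - tr(b a b a b)  (reduce the a square) = x*z^3 - y*z^2 - 2*x*z + y
tr(b a b a b a^3) = tr(a)*tr(a b a b a b a) - tr(a b a b a b)  (reduce the a square) = x^2*z^3 - x*y*z^2 - 2*x^2*z - z^3 + x*y + 3*z
tr(b a^4 b a b a) = tr(a)*tr(b a b a b a^3) - tr(b a b a b a^2)  (reduce the a square) = x^3*z^3 - x^2*y*z^2 - 2*x^3*z - 2*x*z^3 + x^2*y + y*z^2 + 5*x*z - y
tr(a^2 b a b a^-1 b a^2) = tr(b a^4 b a b)*tr(a) - tr(b a^4 b a b a)  (eliminate a^-1) = x^4*y*z^2 - x^5*z - x^3*y^2*z - x^3*z^3 - x^2*y*z^2 + 5*x^3*z + x*y^2*z + 2*x*z^3 - y*z^2 - 6*x*z + y
tr(b^2 a b) = tr(b)*tr(b a b) - tr(b a)  (reduce the b square) = y^2*z - x*y - z
reduce: tr(b a b a^2 b) = tr(a)*tr(b^2 a b a) - tr(b^2 a b)  (reduce the a square) = x*y*z^2 - x^2*z - y^2*z + z
reduce: tr(a^2 b a^2 b a b) = tr(a)*tr(b a b a^2 b a) - tr(b a b a^2 b)  (reduce the a square) = x^2*z^3 - 2*x*y*z^2 - x^2*z + y^2*z + x*y - z
tr(a^2) = tr(a)*tr(a) - tr(1)  (reduce the a square) = x^2 - 2
tr(a b^2 a) = tr(b)*tr(a^2 b) - tr(a^2)  (reduce the b square) = x*y*z - x^2 - y^2 + 2
tr(b a^3 b) = tr(a)*tr(a b^2 a) - tr(a b^2)  (reduce the a square) = x^2*y*z - x^3 - x*y^2 - y*z + 3*x
reduce: tr(a^2 b a^2 b a) = tr(a)*tr(b a^3 b a) - tr(b a^3 b)  (reduce the a square) = x^3*z^2 - 2*x^2*y*z + x*y^2 - x*z^2 + y*z - x
tr(b a^2 b a^2 b a b) = tr(b)*tr(a^2 b a^2 b a b) - tr(a^2 b a^2 b a)  (reduce the b square) = x^2*y*z^3 - x^3*z^2 - 2*x*y^2*z^2 + x^2*y*z + y^3*z + x*z^2 - 2*y*z + x
reduce: tr(b a b a b a b a) = tr(b a b a b a)*tr(b a) - tr(a b a b)  (split on b) = z^4 - 4*z^2 + 2
tr(b a b a b a b) = tr(b)*tr(a b a b a b) - tr(a b a b a)  (reduce the b square) = y*z^3 - x*z^2 - 2*y*z + x
tr(b a^2 b a b a b a) = tr(a)*tr(b a b a b a b a) - tr(b a b a b a b)  (reduce the a square) = x*z^4 - y*z^3 - 3*x*z^2 + 2*y*z + x
tr(b a b a b^2) = tr(b)*tr(b a b a b) - tr(b a b a)  (reduce the b square) = y^2*z^2 - x*y*z - y^2 - z^2 + 2
tr(b a^2 b a b a b) = tr(a)*tr(b a b a b^2 a) - tr(b a b a b^2)  (reduce the a square) = x*y*z^3 - x^2*z^2 - y^2*z^2 - x*y*z + x^2 + y^2 + z^2 - 2
so tr(b a^2 b a^2 b a b a) = tr(a)*tr(b a^2 b a b a b a) - tr(b a^2 b a b a b)  (reduce the a square) = x^2*z^4 - 2*x*y*z^3 - 2*x^2*z^2 + y^2*z^2 + 3*x*y*z - y^2 - z^2 + 2
tr(a^2 b a b a^-1 b a^2 b) = tr(b a^2 b a^2 b a b)*tr(a) - tr(b a^2 b a^2 b a b a)  (eliminate a^-1) = x^3*y*z^3 - x^4*z^2 - 2*x^2*y^2*z^2 - x^2*z^4 + x^3*y*z + x*y^3*z + 2*x*y*z^3 + 3*x^2*z^2 - y^2*z^2 - 5*x*y*z + x^2 + y^2 + z^2 - 2
so tr(a^-1 b a^2 b^-1 a^2 b a b) = tr(a^2 b a b a^-1 b a^2)*tr(b) - tr(a^2 b a b a^-1 b a^2 b)  (eliminate b^-1) = x^4*y^2*z^2 - x^5*y*z - x^3*y^3*z - 2*x^3*y*z^3 + x^4*z^2 + x^2*y^2*z^2 + x^2*z^4 + 4*x^3*y*z - 3*x^2*z^2 - x*y*z - x^2 - z^2 + 2
tr(b a^2 b^-1 a^2 b a b) = tr(a^2 b a b^2 a^2)*tr(b) - tr(a^2 b a b^2 a^2 b)  (eliminate b^-1) = x^3*y^2*z^2 - x^4*y*z - x^2*y^3*z - x^2*y*z^3 + x^3*z^2 + 2*x^2*y*z + x*y^2 - x*z^2 + y*z - x
tr(a b a^-2 b a^2 b^-1 a^2 b) = tr(a^-1 b a^2 b^-1 a^2 b a b)*tr(a) - tr(a^-1 b a^2 b^-1 a^2 b a b a)  (eliminate a^-1) = x^5*y^2*z^2 - x^6*y*z - x^4*y^3*z - 2*x^4*y*z^3 + x^5*z^2 + x^3*z^4 + 5*x^4*y*z + x^2*y^3*z + x^2*y*z^3 - 4*x^3*z^2 - 3*x^2*y*z - x^3 - x*y^2 - y*z + 3*x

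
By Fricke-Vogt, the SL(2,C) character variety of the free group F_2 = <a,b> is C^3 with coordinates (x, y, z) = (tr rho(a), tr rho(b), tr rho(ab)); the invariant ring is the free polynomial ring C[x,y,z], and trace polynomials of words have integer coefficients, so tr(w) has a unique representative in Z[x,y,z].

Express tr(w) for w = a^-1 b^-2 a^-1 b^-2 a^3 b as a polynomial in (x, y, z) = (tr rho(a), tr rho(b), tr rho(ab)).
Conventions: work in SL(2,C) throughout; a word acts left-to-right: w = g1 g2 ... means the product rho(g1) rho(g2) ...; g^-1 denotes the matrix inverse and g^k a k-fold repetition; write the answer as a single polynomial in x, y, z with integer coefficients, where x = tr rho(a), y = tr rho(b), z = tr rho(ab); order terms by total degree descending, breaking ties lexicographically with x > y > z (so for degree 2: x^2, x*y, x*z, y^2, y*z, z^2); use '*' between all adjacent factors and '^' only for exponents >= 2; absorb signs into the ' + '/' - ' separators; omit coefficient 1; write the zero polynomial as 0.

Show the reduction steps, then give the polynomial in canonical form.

trace(a^2) = trace(a) * trace(a) - trace(1)  (reduce the a square) = x^2 - 2
and trace(a^3) = trace(a) * trace(a^2) - trace(a)  (reduce the a square) = x^3 - 3*x
next, trace(b a^2) = trace(a) * trace(b a) - trace(b)  (reduce the a square) = x*z - y
trace(a b a^2) = trace(a) * trace(b a^2) - trace(b a)  (reduce the a square) = x^2*z - x*y - z
trace(a^3 b a) = trace(a) * trace(a b a^2) - trace(a b a)  (reduce the a square) = x^3*z - x^2*y - 2*x*z + y
next, trace(b a b a) = trace(a b) * trace(a b) - trace(1)  (split on a) = z^2 - 2
and trace(b a b) = trace(b) * trace(a b) - trace(a)  (reduce the b square) = y*z - x
and trace(b a b a^2) = trace(a) * trace(b a b a) - trace(b a b)  (reduce the a square) = x*z^2 - y*z - x
trace(a^3 b a b) = trace(a) * trace(b a b a^2) - trace(b a b a)  (reduce the a square) = x^2*z^2 - x*y*z - x^2 - z^2 + 2
trace(b^-1 a^3 b a) = trace(a^3 b a) * trace(b) - trace(a^3 b a b)  (eliminate b^-1) = x^3*y*z - x^2*y^2 - x^2*z^2 - x*y*z + x^2 + y^2 + z^2 - 2
next, trace(a^3 b a^-1 b^-1) = trace(b^-1 a^3 b) * trace(a) - trace(b^-1 a^3 b a)  (eliminate a^-1) = -x^3*y*z + x^4 + x^2*y^2 + x^2*z^2 + x*y*z - 4*x^2 - y^2 - z^2 + 2
next, trace(b^-2 a^3 b a^-1) = trace(a^3 b a^-1 b^-1) * trace(b) - trace(a^3 b a^-1)  (eliminate b^-1) = -x^3*y^2*z + x^4*y + x^2*y^3 + x^2*y*z^2 + x*y^2*z - 4*x^2*y - y^3 - y*z^2 - x*z + 3*y
next, trace(b^-1 a^3 b a^-1 b^-2) = trace(b^-2 a^3 b a^-1) * trace(b) - trace(b^-2 a^3 b a^-1 b)  (eliminate b^-1) = -x^3*y^3*z + x^4*y^2 + x^2*y^4 + x^2*y^2*z^2 + x^3*y*z + x*y^3*z - x^4 - 5*x^2*y^2 - x^2*z^2 - y^4 - y^2*z^2 - 2*x*y*z + 4*x^2 + 4*y^2 + z^2 - 2
trace(a^4) = trace(a) * trace(a^3) - trace(a^2)  (reduce the a square) = x^4 - 4*x^2 + 2
next, trace(a b^-1 a^3) = trace(a^4) * trace(b) - trace(a^4 b)  (eliminate b^-1) = x^4*y - x^3*z - 3*x^2*y + 2*x*z + y
trace(b^-1 a b^-1 a^3) = trace(a b^-1 a^3) * trace(b) - trace(a b^-1 a^3 b)  (eliminate b^-1) = x^4*y^2 - 2*x^3*y*z - 2*x^2*y^2 + x^2*z^2 + 3*x*y*z - x^2 - z^2 + 2
trace(a^3 b a^2) = trace(a) * trace(b a^4) - trace(b a^3)  (reduce the a square) = x^4*z - x^3*y - 3*x^2*z + 2*x*y + z
trace(b a^3 b) = trace(b) * trace(a^3 b) - trace(a^3)  (reduce the b square) = x^2*y*z - x^3 - x*y^2 - y*z + 3*x
trace(a^3 b a^2 b) = trace(a) * trace(b a^3 b a) - trace(b a^3 b)  (reduce the a square) = x^3*z^2 - 2*x^2*y*z + x*y^2 - x*z^2 + y*z - x
trace(a b^-1 a^3 b a) = trace(a^3 b a^2) * trace(b) - trace(a^3 b a^2 b)  (eliminate b^-1) = x^4*y*z - x^3*y^2 - x^3*z^2 - x^2*y*z + x*y^2 + x*z^2 + x
and trace(a^3 b a b a) = trace(a) * trace(a b a b a^2) - trace(a b a b a)  (reduce the a square) = x^3*z^2 - x^2*y*z - x^3 - 2*x*z^2 + y*z + 3*x
trace(b a b a b a) = trace(b a b a) * trace(b a) - trace(a b)  (split on b) = z^3 - 3*z
and trace(b a b a b) = trace(b) * trace(a b a b) - trace(a b a)  (reduce the b square) = y*z^2 - x*z - y
trace(a b a b a b a) = trace(a) * trace(b a b a b a) - trace(b a b a b)  (reduce the a square) = x*z^3 - y*z^2 - 2*x*z + y
next, trace(a^3 b a b a b) = trace(a) * trace(a b a b a b a) - trace(a b a b a b)  (reduce the a square) = x^2*z^3 - x*y*z^2 - 2*x^2*z - z^3 + x*y + 3*z
and trace(a b^-1 a^3 b a b) = trace(a^3 b a b a) * trace(b) - trace(a^3 b a b a b)  (eliminate b^-1) = x^3*y*z^2 - x^2*y^2*z - x^2*z^3 - x^3*y - x*y*z^2 + 2*x^2*z + y^2*z + z^3 + 2*x*y - 3*z
trace(a b^-1 a^3 b a b^-1) = trace(a b^-1 a^3 b a) * trace(b) - trace(a b^-1 a^3 b a b)  (eliminate b^-1) = x^4*y^2*z - x^3*y^3 - 2*x^3*y*z^2 + x^2*z^3 + x^3*y + x*y^3 + 2*x*y*z^2 - 2*x^2*z - y^2*z - z^3 - x*y + 3*z
next, trace(b^-2 a b^-1 a^3 b a) = trace(a b^-1 a^3 b a b^-1) * trace(b) - trace(a b^-1 a^3 b a)  (eliminate b^-1) = x^4*y^3*z - x^3*y^4 - 2*x^3*y^2*z^2 - x^4*y*z + x^2*y*z^3 + 2*x^3*y^2 + x^3*z^2 + x*y^4 + 2*x*y^2*z^2 - x^2*y*z - y^3*z - y*z^3 - 2*x*y^2 - x*z^2 + 3*y*z - x
trace(b^-1 a^3 b a^-1 b^-2 a) = trace(b^-2 a b^-1 a^3 b) * trace(a) - trace(b^-2 a b^-1 a^3 b a)  (eliminate a^-1) = -x^4*y^3*z + x^5*y^2 + x^3*y^4 + 2*x^3*y^2*z^2 - x^4*y*z - x^2*y*z^3 - 4*x^3*y^2 - x*y^4 - 2*x*y^2*z^2 + 4*x^2*y*z + y^3*z + y*z^3 - x^3 + 2*x*y^2 - 3*y*z + 3*x
and trace(b^-1 a^3 b a^-1 b^-2 a^-1) = trace(b^-1 a^3 b a^-1 b^-2) * trace(a) - trace(b^-1 a^3 b a^-1 b^-2 a)  (eliminate a^-1) = -x^3*y^2*z^2 + 2*x^4*y*z + x^2*y^3*z + x^2*y*z^3 - x^5 - x^3*y^2 - x^3*z^2 + x*y^2*z^2 - 6*x^2*y*z - y^3*z - y*z^3 + 5*x^3 + 2*x*y^2 + x*z^2 + 3*y*z - 5*x
trace(b a^2 b) = trace(b) * trace(a^2 b) - trace(a^2)  (reduce the b square) = x*y*z - x^2 - y^2 + 2
trace(a^2 b a^-1 b) = trace(b a^2 b) * trace(a) - trace(b a^2 b a)  (eliminate a^-1) = x^2*y*z - x^3 - x*y^2 - x*z^2 + y*z + 3*x
next, trace(b^-1 a^2 b a^-1) = trace(a^2 b a^-1) * trace(b) - trace(a^2 b a^-1 b)  (eliminate b^-1) = -x^2*y*z + x^3 + x*y^2 + x*z^2 - 3*x
trace(a^2 b a^-1 b^-2) = trace(b^-1 a^2 b a^-1) * trace(b) - trace(b^-1 a^2 b a^-1 b)  (eliminate b^-1) = -x^2*y^2*z + x^3*y + x*y^3 + x*y*z^2 - 3*x*y - z
trace(a^-1 b^-2 a^-1 b^-2 a^3 b) = trace(b^-1 a^3 b a^-1 b^-2 a^-1) * trace(b) - trace(b^-1 a^3 b a^-1 b^-2 a^-1 b)  (eliminate b^-1) = -x^3*y^3*z^2 + 2*x^4*y^2*z + x^2*y^4*z + x^2*y^2*z^3 - x^5*y - x^3*y^3 - x^3*y*z^2 + x*y^3*z^2 - 5*x^2*y^2*z - y^4*z - y^2*z^3 + 4*x^3*y + x*y^3 + 3*y^2*z - 2*x*y + z

-x^3*y^3*z^2 + 2*x^4*y^2*z + x^2*y^4*z + x^2*y^2*z^3 - x^5*y - x^3*y^3 - x^3*y*z^2 + x*y^3*z^2 - 5*x^2*y^2*z - y^4*z - y^2*z^3 + 4*x^3*y + x*y^3 + 3*y^2*z - 2*x*y + z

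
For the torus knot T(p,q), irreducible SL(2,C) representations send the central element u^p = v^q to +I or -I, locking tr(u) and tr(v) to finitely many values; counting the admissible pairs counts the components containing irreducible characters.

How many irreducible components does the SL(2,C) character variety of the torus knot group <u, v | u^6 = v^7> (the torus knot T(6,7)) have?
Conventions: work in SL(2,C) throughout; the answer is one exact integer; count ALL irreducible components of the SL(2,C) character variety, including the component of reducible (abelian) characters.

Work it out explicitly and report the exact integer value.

In the torus knot group T(6,7), u^6 = v^7 is central, so an irreducible representation sends it to +I or -I (Schur).
So on each irreducible component the traces are pinned: tr(u) = 2*cos(pi*alpha/6) with 1 <= alpha <= 5, tr(v) = 2*cos(pi*beta/7) with 1 <= beta <= 6.
The two central values (-1)^alpha I and (-1)^beta I must be the same matrix, so alpha and beta share a parity.
Counting: 3 odd alphas x 3 odd betas + 2 even alphas x 3 even betas = 9 + 6 = 15.
That is 15 components of irreducible characters, and with the reducible (abelian) component the total is 16.

16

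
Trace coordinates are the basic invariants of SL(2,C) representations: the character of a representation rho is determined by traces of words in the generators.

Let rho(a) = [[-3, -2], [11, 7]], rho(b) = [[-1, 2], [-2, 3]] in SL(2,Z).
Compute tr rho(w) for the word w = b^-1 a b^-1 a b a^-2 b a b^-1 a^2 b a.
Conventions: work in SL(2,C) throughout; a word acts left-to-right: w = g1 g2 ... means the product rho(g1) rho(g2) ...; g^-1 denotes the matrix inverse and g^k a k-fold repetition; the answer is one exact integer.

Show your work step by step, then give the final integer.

rho(b^-1) = [[3, -2], [2, -1]]
... * rho(a) = [[-3, -2], [11, 7]]  ->  [[-31, -20], [-17, -11]]
... * rho(b^-1) = [[3, -2], [2, -1]]  ->  [[-133, 82], [-73, 45]]
... * rho(a) = [[-3, -2], [11, 7]]  ->  [[1301, 840], [714, 461]]
... * rho(b) = [[-1, 2], [-2, 3]]  ->  [[-2981, 5122], [-1636, 2811]]
... * rho(a^-1) = [[7, 2], [-11, -3]]  ->  [[-77209, -21328], [-42373, -11705]]
... * rho(a^-1) = [[7, 2], [-11, -3]]  ->  [[-305855, -90434], [-167856, -49631]]
... * rho(b) = [[-1, 2], [-2, 3]]  ->  [[486723, -883012], [267118, -484605]]
... * rho(a) = [[-3, -2], [11, 7]]  ->  [[-11173301, -7154530], [-6132009, -3926471]]
... * rho(b^-1) = [[3, -2], [2, -1]]  ->  [[-47828963, 29501132], [-26248969, 16190489]]
... * rho(a) = [[-3, -2], [11, 7]]  ->  [[467999341, 302165850], [256842286, 165831361]]
... * rho(a) = [[-3, -2], [11, 7]]  ->  [[1919826327, 1179162268], [1053618113, 647134955]]
... * rho(b) = [[-1, 2], [-2, 3]]  ->  [[-4278150863, 7377139458], [-2347888023, 4048641091]]
... * rho(a) = [[-3, -2], [11, 7]]  ->  [[93982986627, 60196277932], [51578716070, 33036263683]]
tr = 93982986627 + 33036263683 = 127019250310

127019250310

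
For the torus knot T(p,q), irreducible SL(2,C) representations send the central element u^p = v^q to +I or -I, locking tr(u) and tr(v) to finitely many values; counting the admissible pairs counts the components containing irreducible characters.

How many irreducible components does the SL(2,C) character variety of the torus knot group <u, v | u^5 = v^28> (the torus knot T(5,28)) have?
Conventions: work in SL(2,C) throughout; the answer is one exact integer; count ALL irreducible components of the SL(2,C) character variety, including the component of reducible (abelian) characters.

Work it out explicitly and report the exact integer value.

55

In the torus knot group T(5,28), u^5 = v^28 is central, so an irreducible representation sends it to +I or -I (Schur).
This locks tr(u) to 2*cos(pi*alpha/5), alpha in 1..4, and tr(v) to 2*cos(pi*beta/28), beta in 1..27, on each component of irreducible characters.
u^5 = (-1)^alpha I and v^28 = (-1)^beta I must agree, so alpha and beta have equal parity.
count pairs: odd alpha (2 choices) x odd beta (14), plus even alpha (2) x even beta (13): 2*14 + 2*13 = 54.
Total: 54 irreducible-character components + 1 reducible (abelian) component = 55.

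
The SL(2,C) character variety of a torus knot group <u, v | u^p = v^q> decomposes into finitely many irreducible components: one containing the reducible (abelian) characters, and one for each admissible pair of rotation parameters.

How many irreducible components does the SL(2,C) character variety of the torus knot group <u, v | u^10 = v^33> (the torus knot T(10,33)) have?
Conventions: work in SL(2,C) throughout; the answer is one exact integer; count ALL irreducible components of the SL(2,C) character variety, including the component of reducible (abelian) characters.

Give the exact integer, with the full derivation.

145

For T(10,33): irreducibility forces the central element u^10 = v^33 to one of +I, -I.
This locks tr(u) to 2*cos(pi*alpha/10), alpha in 1..9, and tr(v) to 2*cos(pi*beta/33), beta in 1..32, on each component of irreducible characters.
Consistency of u^10 = (-1)^alpha I with v^33 = (-1)^beta I forces alpha = beta (mod 2).
count pairs: odd alpha (5 choices) x odd beta (16), plus even alpha (4) x even beta (16): 5*16 + 4*16 = 144.
components with irreducible characters: 144; plus the single component of reducible (abelian) characters: total 145.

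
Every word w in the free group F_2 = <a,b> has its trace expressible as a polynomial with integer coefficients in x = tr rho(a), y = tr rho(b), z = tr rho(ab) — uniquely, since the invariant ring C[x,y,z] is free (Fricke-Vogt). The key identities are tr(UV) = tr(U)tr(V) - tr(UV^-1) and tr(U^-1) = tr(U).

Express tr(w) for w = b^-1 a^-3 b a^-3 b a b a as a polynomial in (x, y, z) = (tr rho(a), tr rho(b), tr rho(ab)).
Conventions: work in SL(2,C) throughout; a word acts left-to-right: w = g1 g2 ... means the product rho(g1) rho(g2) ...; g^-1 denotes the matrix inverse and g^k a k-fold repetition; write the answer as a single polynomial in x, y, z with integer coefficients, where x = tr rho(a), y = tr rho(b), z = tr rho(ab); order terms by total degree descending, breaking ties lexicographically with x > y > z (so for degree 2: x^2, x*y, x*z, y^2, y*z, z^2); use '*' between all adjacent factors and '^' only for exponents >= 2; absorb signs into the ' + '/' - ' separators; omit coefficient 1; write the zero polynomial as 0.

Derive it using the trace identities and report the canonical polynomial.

-x^6*y^2*z^2 + x^7*y*z + x^5*y^3*z + 2*x^5*y*z^3 - x^6*z^2 + 2*x^4*y^2*z^2 - x^4*z^4 - 7*x^5*y*z - 3*x^3*y^3*z - 5*x^3*y*z^3 + x^4*y^2 + 6*x^4*z^2 + 2*x^2*z^4 + 12*x^3*y*z + 2*x*y^3*z + 3*x*y*z^3 - 2*x^2*y^2 - 8*x^2*z^2 - y^2*z^2 - z^4 - 6*x*y*z + y^2 + 4*z^2 - 2

trace(b a b) = trace(b)*trace(a b) - trace(a)  (reduce the b square) = y*z - x
trace(b a b^2) = trace(b)*trace(b a b) - trace(b a)  (reduce the b square) = y^2*z - x*y - z
trace(a b a b) = trace(b a)*trace(b a) - trace(1)  (split on b) = z^2 - 2
trace(a b a) = trace(a)*trace(b a) - trace(b)  (reduce the a square) = x*z - y
trace(b a b^2 a) = trace(b)*trace(a b a b) - trace(a b a)  (reduce the b square) = y*z^2 - x*z - y
so trace(b a b^2 a^-1) = trace(b a b^2)*trace(a) - trace(b a b^2 a)  (eliminate a^-1) = x*y^2*z - x^2*y - y*z^2 + y
trace(b a^-2 b a b) = trace(b a b^2 a^-1)*trace(a) - trace(b a b^2)  (eliminate a^-1) = x^2*y^2*z - x^3*y - x*y*z^2 - y^2*z + 2*x*y + z
trace(b a b a b^2) = trace(b)*trace(a b a b^2) - trace(a b a b)  (reduce the b square) = y^2*z^2 - x*y*z - y^2 - z^2 + 2
so trace(a b a b a b) = trace(b a)*trace(b a b a) - trace(b^-1 a^-1)  (split on b) = z^3 - 3*z
trace(a b a b a) = trace(a)*trace(b a b a) - trace(b a b)  (reduce the a square) = x*z^2 - y*z - x
trace(b a b a b^2 a) = trace(b)*trace(a b a b a b) - trace(a b a b a)  (reduce the b square) = y*z^3 - x*z^2 - 2*y*z + x
trace(b a^-1 b a b a b) = trace(b a b a b^2)*trace(a) - trace(b a b a b^2 a)  (eliminate a^-1) = x*y^2*z^2 - x^2*y*z - y*z^3 - x*y^2 + 2*y*z + x
trace(b a b a b a b a) = trace(b a b a b a)*trace(b a) - trace(a b a b)  (split on b) = z^4 - 4*z^2 + 2
trace(b a^-1 b a b a b a) = trace(b a b a b a b)*trace(a) - trace(b a b a b a b a)  (eliminate a^-1) = x*y*z^3 - x^2*z^2 - z^4 - 2*x*y*z + x^2 + 4*z^2 - 2
so trace(b a b a b a^-1 b a^-1) = trace(b a^-1 b a b a b)*trace(a) - trace(b a^-1 b a b a b a)  (eliminate a^-1) = x^2*y^2*z^2 - x^3*y*z - 2*x*y*z^3 - x^2*y^2 + x^2*z^2 + z^4 + 4*x*y*z - 4*z^2 + 2
trace(b a b a b a^-1 b) = trace(b^2 a b a b)*trace(a) - trace(b^2 a b a b a)  (eliminate a^-1) = x*y^2*z^2 - x^2*y*z - y*z^3 - x*y^2 + 2*y*z + x
so trace(a^-1 b a^-2 b a b a b) = trace(b a b a b a^-1 b a^-1)*trace(a) - trace(b a b a b a^-1 b)  (eliminate a^-1) = x^3*y^2*z^2 - x^4*y*z - 2*x^2*y*z^3 - x^3*y^2 + x^3*z^2 - x*y^2*z^2 + x*z^4 + 5*x^2*y*z + y*z^3 + x*y^2 - 4*x*z^2 - 2*y*z + x
so trace(b a^-2 b a b a b^-1 a^-1) = trace(a^-1 b a^-2 b a b a)*trace(b) - trace(a^-1 b a^-2 b a b a b)  (eliminate b^-1) = -x^3*y^2*z^2 + x^4*y*z + x^2*y^3*z + 2*x^2*y*z^3 - x^3*z^2 - x*z^4 - 5*x^2*y*z - y^3*z - y*z^3 + x*y^2 + 4*x*z^2 + 3*y*z - x
trace(a^-1 b a b) = trace(b a b)*trace(a) - trace(b a b a)  (eliminate a^-1) = x*y*z - x^2 - z^2 + 2
reduce: trace(a^-1 b a^-2 b a b a b^-1 a^-1) = trace(b a^-2 b a b a b^-1 a^-1)*trace(a) - trace(b a^-2 b a b a b^-1)  (eliminate a^-1) = -x^4*y^2*z^2 + x^5*y*z + x^3*y^3*z + 2*x^3*y*z^3 - x^4*z^2 - x^2*z^4 - 5*x^3*y*z - x*y^3*z - x*y*z^3 + x^2*y^2 + 4*x^2*z^2 + 2*x*y*z + z^2 - 2
reduce: trace(a^-2 b a b a b^-1 a^-3 b) = trace(a^-1 b a^-2 b a b a b^-1 a^-1)*trace(a) - trace(a^-1 b a^-2 b a b a b^-1)  (eliminate a^-1) = -x^5*y^2*z^2 + x^6*y*z + x^4*y^3*z + 2*x^4*y*z^3 - x^5*z^2 + x^3*y^2*z^2 - x^3*z^4 - 6*x^4*y*z - 2*x^2*y^3*z - 3*x^2*y*z^3 + x^3*y^2 + 5*x^3*z^2 + x*z^4 + 7*x^2*y*z + y^3*z + y*z^3 - x*y^2 - 3*x*z^2 - 3*y*z - x
so trace(b a b a^-1 b) = trace(b^2 a b)*trace(a) - trace(b^2 a b a)  (eliminate a^-1) = x*y^2*z - x^2*y - y*z^2 + y
reduce: trace(b a b a^-1 b a) = trace(b a b a b)*trace(a) - trace(b a b a b a)  (eliminate a^-1) = x*y*z^2 - x^2*z - z^3 - x*y + 3*z
so trace(b a^-1 b a b a^-1) = trace(b a b a^-1 b)*trace(a) - trace(b a b a^-1 b a)  (eliminate a^-1) = x^2*y^2*z - x^3*y - 2*x*y*z^2 + x^2*z + z^3 + 2*x*y - 3*z
trace(a^-2 b a^-1 b a b) = trace(b a^-1 b a b a^-1)*trace(a) - trace(b a^-1 b a b)  (eliminate a^-1) = x^3*y^2*z - x^4*y - 2*x^2*y*z^2 + x^3*z - x*y^2*z + x*z^3 + 3*x^2*y + y*z^2 - 3*x*z - y
trace(a^-2 b a^-1 b a b a b) = trace(a^-1 b a^-1 b a b a b)*trace(a) - trace(a^-1 b a^-1 b a b a b a)  (eliminate a^-1) = x^3*y^2*z^2 - x^4*y*z - 2*x^2*y*z^3 - x^3*y^2 + x^3*z^2 - x*y^2*z^2 + x*z^4 + 5*x^2*y*z + y*z^3 + x*y^2 - 4*x*z^2 - 2*y*z + x
trace(a^-3 b a^-1 b a b a b) = trace(a^-2 b a^-1 b a b a b)*trace(a) - trace(a^-2 b a^-1 b a b a b a)  (eliminate a^-1) = x^4*y^2*z^2 - x^5*y*z - 2*x^3*y*z^3 - x^4*y^2 + x^4*z^2 - 2*x^2*y^2*z^2 + x^2*z^4 + 6*x^3*y*z + 3*x*y*z^3 + 2*x^2*y^2 - 5*x^2*z^2 - z^4 - 6*x*y*z + x^2 + 4*z^2 - 2
reduce: trace(a^-1 b a b a b^-1 a^-3 b) = trace(a^-3 b a^-1 b a b a)*trace(b) - trace(a^-3 b a^-1 b a b a b)  (eliminate b^-1) = -x^4*y^2*z^2 + x^5*y*z + x^3*y^3*z + 2*x^3*y*z^3 - x^4*z^2 - x^2*z^4 - 5*x^3*y*z - x*y^3*z - 2*x*y*z^3 + x^2*y^2 + 5*x^2*z^2 + y^2*z^2 + z^4 + 3*x*y*z - x^2 - y^2 - 4*z^2 + 2
trace(b^-1 a^-3 b a^-3 b a b a) = trace(a^-2 b a b a b^-1 a^-3 b)*trace(a) - trace(a^-2 b a b a b^-1 a^-3 b a)  (eliminate a^-1) = -x^6*y^2*z^2 + x^7*y*z + x^5*y^3*z + 2*x^5*y*z^3 - x^6*z^2 + 2*x^4*y^2*z^2 - x^4*z^4 - 7*x^5*y*z - 3*x^3*y^3*z - 5*x^3*y*z^3 + x^4*y^2 + 6*x^4*z^2 + 2*x^2*z^4 + 12*x^3*y*z + 2*x*y^3*z + 3*x*y*z^3 - 2*x^2*y^2 - 8*x^2*z^2 - y^2*z^2 - z^4 - 6*x*y*z + y^2 + 4*z^2 - 2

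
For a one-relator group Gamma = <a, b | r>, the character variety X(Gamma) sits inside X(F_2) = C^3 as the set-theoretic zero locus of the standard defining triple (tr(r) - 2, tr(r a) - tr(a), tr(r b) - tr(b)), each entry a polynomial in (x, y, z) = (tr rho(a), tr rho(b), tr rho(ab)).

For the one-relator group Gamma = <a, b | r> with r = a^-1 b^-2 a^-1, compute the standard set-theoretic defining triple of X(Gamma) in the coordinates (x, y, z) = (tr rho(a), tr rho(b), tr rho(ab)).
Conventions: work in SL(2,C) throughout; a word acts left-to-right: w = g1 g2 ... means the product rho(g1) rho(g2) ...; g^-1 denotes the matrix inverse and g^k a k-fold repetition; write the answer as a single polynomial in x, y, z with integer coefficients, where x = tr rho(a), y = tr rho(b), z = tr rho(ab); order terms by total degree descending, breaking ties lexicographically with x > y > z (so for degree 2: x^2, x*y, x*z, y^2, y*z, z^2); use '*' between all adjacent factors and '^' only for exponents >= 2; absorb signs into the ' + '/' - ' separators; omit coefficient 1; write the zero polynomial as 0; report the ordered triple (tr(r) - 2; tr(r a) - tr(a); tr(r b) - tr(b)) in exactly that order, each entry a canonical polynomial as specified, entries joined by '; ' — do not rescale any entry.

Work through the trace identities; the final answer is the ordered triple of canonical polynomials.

x*y*z - x^2 - y^2; y*z - 2*x; x*y^2*z - x^2*y - y^3 - y*z^2 + x*z + 2*y

trace(b^-1) = trace(b) = y
trace(b^-1 a) = trace(a) * trace(b) - trace(a b) = x*y - z
trace(b^-1 a^-1) = trace(b^-1) * trace(a) - trace(b^-1 a) = z
trace(b^-1 a^-2) = trace(b^-1 a^-1) * trace(a) - trace(b^-1) = x*z - y
trace(a^-2) = trace(a^-1) * trace(a) - trace(1) = x^2 - 2
trace(a^-1 b^-2 a^-1) = trace(b^-1 a^-2) * trace(b) - trace(b^-1 a^-2 b) = x*y*z - x^2 - y^2 + 2
trace(b^-2) = trace(b^-1) * trace(b) - trace(1) = y^2 - 2
trace(b^-2 a) = trace(a b^-1) * trace(b) - trace(a) = x*y^2 - y*z - x
trace(a^-1 b^-2) = trace(b^-2) * trace(a) - trace(b^-2 a) = y*z - x
trace(a b a b) = trace(a b) * trace(a b) - trace(1) = z^2 - 2
trace(b^-1 a b a) = trace(a b a) * trace(b) - trace(a b a b) = x*y*z - y^2 - z^2 + 2
trace(b^-1 a b a^-1) = trace(b^-1 a b) * trace(a) - trace(b^-1 a b a) = -x*y*z + x^2 + y^2 + z^2 - 2
trace(b a^-1 b^-2 a) = trace(b^-1 a b a^-1) * trace(b) - trace(b^-1 a b a^-1 b) = -x*y^2*z + x^2*y + y^3 + y*z^2 - 3*y
trace(a^-1 b^-2 a^-1 b) = trace(b a^-1 b^-2) * trace(a) - trace(b a^-1 b^-2 a) = x*y^2*z - x^2*y - y^3 - y*z^2 + x*z + 3*y
assemble the triple (trace(r) - 2; trace(r a) - x; trace(r b) - y)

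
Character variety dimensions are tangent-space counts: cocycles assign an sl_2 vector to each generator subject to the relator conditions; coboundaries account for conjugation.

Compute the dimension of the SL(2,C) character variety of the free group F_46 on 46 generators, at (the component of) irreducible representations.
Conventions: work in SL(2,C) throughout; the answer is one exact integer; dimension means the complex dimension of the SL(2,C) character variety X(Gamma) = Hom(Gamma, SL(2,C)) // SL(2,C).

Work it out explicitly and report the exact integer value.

The free group F_46: 46 generators, no relators.
Z^1(Gamma, Ad rho) = (sl_2)^46: a cocycle is a free choice of one sl_2 vector per generator, so dim Z^1 = 3*46 = 138.
Irreducibility makes the coboundary map sl_2 -> Z^1 injective (trivial centralizer), so dim B^1 = 3.
dim H^1 = 138 - 3 = 135, which is dim X.

135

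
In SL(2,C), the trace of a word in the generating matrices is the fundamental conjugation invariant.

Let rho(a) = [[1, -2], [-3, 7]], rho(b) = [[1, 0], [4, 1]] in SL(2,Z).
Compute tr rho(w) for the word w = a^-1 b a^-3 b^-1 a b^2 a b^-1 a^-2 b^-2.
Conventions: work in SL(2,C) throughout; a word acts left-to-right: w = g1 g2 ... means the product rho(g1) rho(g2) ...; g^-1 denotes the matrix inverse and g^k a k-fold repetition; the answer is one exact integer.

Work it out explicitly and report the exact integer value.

rho(a^-1) = [[7, 2], [3, 1]]
... * rho(b) = [[1, 0], [4, 1]]  ->  [[15, 2], [7, 1]]
... * rho(a^-1) = [[7, 2], [3, 1]]  ->  [[111, 32], [52, 15]]
... * rho(a^-1) = [[7, 2], [3, 1]]  ->  [[873, 254], [409, 119]]
... * rho(a^-1) = [[7, 2], [3, 1]]  ->  [[6873, 2000], [3220, 937]]
... * rho(b^-1) = [[1, 0], [-4, 1]]  ->  [[-1127, 2000], [-528, 937]]
... * rho(a) = [[1, -2], [-3, 7]]  ->  [[-7127, 16254], [-3339, 7615]]
... * rho(b) = [[1, 0], [4, 1]]  ->  [[57889, 16254], [27121, 7615]]
... * rho(b) = [[1, 0], [4, 1]]  ->  [[122905, 16254], [57581, 7615]]
... * rho(a) = [[1, -2], [-3, 7]]  ->  [[74143, -132032], [34736, -61857]]
... * rho(b^-1) = [[1, 0], [-4, 1]]  ->  [[602271, -132032], [282164, -61857]]
... * rho(a^-1) = [[7, 2], [3, 1]]  ->  [[3819801, 1072510], [1789577, 502471]]
... * rho(a^-1) = [[7, 2], [3, 1]]  ->  [[29956137, 8712112], [14034452, 4081625]]
... * rho(b^-1) = [[1, 0], [-4, 1]]  ->  [[-4892311, 8712112], [-2292048, 4081625]]
... * rho(b^-1) = [[1, 0], [-4, 1]]  ->  [[-39740759, 8712112], [-18618548, 4081625]]
tr = -39740759 + 4081625 = -35659134

-35659134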